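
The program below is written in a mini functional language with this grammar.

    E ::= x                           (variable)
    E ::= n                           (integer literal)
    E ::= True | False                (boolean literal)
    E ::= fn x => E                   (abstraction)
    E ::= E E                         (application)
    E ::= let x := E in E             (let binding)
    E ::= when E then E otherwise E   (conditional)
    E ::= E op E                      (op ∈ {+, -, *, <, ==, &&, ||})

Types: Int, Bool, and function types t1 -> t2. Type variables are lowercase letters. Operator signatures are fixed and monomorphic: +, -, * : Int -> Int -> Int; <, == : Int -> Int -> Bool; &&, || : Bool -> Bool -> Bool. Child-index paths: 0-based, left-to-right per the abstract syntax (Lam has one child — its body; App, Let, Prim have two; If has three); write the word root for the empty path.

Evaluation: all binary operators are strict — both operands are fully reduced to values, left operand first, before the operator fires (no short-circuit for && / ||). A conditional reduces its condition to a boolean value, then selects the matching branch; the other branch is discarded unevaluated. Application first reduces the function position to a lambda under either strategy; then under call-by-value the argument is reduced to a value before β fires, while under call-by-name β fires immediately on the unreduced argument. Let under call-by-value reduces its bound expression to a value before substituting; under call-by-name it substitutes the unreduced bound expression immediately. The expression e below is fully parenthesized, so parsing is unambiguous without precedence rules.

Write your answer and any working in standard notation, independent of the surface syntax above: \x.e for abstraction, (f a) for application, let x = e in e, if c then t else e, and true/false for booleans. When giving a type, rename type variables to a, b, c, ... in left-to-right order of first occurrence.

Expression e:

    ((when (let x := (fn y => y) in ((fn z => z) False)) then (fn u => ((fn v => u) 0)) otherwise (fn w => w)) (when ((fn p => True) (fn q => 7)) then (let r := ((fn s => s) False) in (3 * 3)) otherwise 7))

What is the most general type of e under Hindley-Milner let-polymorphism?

Working:
y : a
\y._ : a -> a
let x : forall. a -> a
z : b
\z._ : b -> b
  unify b -> b ~ Bool -> c
  unify b ~ Bool
  unify Bool ~ c
_ _ : Bool
  unify Bool ~ Bool
u : d
\v._ : e -> d
  unify e -> d ~ Int -> f
  unify e ~ Int
  unify d ~ f
_ _ : f
\u._ : f -> f
w : g
\w._ : g -> g
  unify f -> f ~ g -> g
  unify f ~ g
  unify g ~ g
\p._ : h -> Bool
\q._ : i -> Int
  unify h -> Bool ~ (i -> Int) -> j
  unify h ~ i -> Int
  unify Bool ~ j
_ _ : Bool
  unify Bool ~ Bool
s : k
\s._ : k -> k
  unify k -> k ~ Bool -> l
  unify k ~ Bool
  unify Bool ~ l
_ _ : Bool
let r : Bool
  unify Int ~ Int
  unify Int ~ Int
  unify Int ~ Int
  unify g -> g ~ Int -> m
  unify g ~ Int
  unify Int ~ m
_ _ : Int

Answer: Int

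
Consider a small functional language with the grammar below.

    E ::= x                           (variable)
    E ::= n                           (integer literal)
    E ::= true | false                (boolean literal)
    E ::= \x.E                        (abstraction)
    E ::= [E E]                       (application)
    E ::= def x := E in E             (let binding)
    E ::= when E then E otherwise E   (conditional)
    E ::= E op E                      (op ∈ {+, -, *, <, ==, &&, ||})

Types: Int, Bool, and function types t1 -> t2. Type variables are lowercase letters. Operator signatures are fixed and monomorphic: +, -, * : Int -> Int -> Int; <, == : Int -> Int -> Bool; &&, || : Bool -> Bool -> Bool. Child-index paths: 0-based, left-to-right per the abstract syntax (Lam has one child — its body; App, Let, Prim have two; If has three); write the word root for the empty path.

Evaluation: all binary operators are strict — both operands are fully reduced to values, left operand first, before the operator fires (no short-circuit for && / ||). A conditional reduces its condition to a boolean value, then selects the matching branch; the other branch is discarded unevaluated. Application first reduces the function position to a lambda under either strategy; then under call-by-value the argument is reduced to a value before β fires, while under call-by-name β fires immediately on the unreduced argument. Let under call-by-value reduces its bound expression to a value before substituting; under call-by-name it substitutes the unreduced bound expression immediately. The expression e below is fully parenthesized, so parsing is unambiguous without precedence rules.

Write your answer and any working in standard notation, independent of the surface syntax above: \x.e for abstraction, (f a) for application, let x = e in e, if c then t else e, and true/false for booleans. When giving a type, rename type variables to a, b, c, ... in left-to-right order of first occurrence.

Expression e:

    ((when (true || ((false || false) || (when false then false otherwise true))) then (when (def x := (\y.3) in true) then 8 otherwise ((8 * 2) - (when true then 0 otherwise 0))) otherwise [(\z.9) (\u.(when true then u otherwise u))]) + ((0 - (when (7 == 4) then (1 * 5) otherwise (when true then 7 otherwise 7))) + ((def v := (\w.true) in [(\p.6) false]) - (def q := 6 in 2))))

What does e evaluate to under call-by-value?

Working:
step 0: ((if (true || ((false || false) || (if false then false else true))) then (if (let x = (\y.3) in true) then 8 else ((8 * 2) - (if true then 0 else 0))) else ((\z.9) (\u.(if true then u else u)))) + ((0 - (if (7 == 4) then (1 * 5) else (if true then 7 else 7))) + ((let v = (\w.true) in ((\p.6) false)) - (let q = 6 in 2))))
step 1: [delta@0.0.1.0] ((if (true || (false || (if false then false else true))) then (if (let x = (\y.3) in true) then 8 else ((8 * 2) - (if true then 0 else 0))) else ((\z.9) (\u.(if true then u else u)))) + ((0 - (if (7 == 4) then (1 * 5) else (if true then 7 else 7))) + ((let v = (\w.true) in ((\p.6) false)) - (let q = 6 in 2))))
step 2: [if@0.0.1.1] ((if (true || (false || true)) then (if (let x = (\y.3) in true) then 8 else ((8 * 2) - (if true then 0 else 0))) else ((\z.9) (\u.(if true then u else u)))) + ((0 - (if (7 == 4) then (1 * 5) else (if true then 7 else 7))) + ((let v = (\w.true) in ((\p.6) false)) - (let q = 6 in 2))))
step 3: [delta@0.0.1] ((if (true || true) then (if (let x = (\y.3) in true) then 8 else ((8 * 2) - (if true then 0 else 0))) else ((\z.9) (\u.(if true then u else u)))) + ((0 - (if (7 == 4) then (1 * 5) else (if true then 7 else 7))) + ((let v = (\w.true) in ((\p.6) false)) - (let q = 6 in 2))))
step 4: [delta@0.0] ((if true then (if (let x = (\y.3) in true) then 8 else ((8 * 2) - (if true then 0 else 0))) else ((\z.9) (\u.(if true then u else u)))) + ((0 - (if (7 == 4) then (1 * 5) else (if true then 7 else 7))) + ((let v = (\w.true) in ((\p.6) false)) - (let q = 6 in 2))))
step 5: [if@0] ((if (let x = (\y.3) in true) then 8 else ((8 * 2) - (if true then 0 else 0))) + ((0 - (if (7 == 4) then (1 * 5) else (if true then 7 else 7))) + ((let v = (\w.true) in ((\p.6) false)) - (let q = 6 in 2))))
step 6: [let@0.0] ((if true then 8 else ((8 * 2) - (if true then 0 else 0))) + ((0 - (if (7 == 4) then (1 * 5) else (if true then 7 else 7))) + ((let v = (\w.true) in ((\p.6) false)) - (let q = 6 in 2))))
step 7: [if@0] (8 + ((0 - (if (7 == 4) then (1 * 5) else (if true then 7 else 7))) + ((let v = (\w.true) in ((\p.6) false)) - (let q = 6 in 2))))
step 8: [delta@1.0.1.0] (8 + ((0 - (if false then (1 * 5) else (if true then 7 else 7))) + ((let v = (\w.true) in ((\p.6) false)) - (let q = 6 in 2))))
step 9: [if@1.0.1] (8 + ((0 - (if true then 7 else 7)) + ((let v = (\w.true) in ((\p.6) false)) - (let q = 6 in 2))))
step 10: [if@1.0.1] (8 + ((0 - 7) + ((let v = (\w.true) in ((\p.6) false)) - (let q = 6 in 2))))
step 11: [delta@1.0] (8 + (-7 + ((let v = (\w.true) in ((\p.6) false)) - (let q = 6 in 2))))
step 12: [let@1.1.0] (8 + (-7 + (((\p.6) false) - (let q = 6 in 2))))
step 13: [beta@1.1.0] (8 + (-7 + (6 - (let q = 6 in 2))))
step 14: [let@1.1.1] (8 + (-7 + (6 - 2)))
step 15: [delta@1.1] (8 + (-7 + 4))
step 16: [delta@1] (8 + -3)
step 17: [delta@root] 5

Answer: 5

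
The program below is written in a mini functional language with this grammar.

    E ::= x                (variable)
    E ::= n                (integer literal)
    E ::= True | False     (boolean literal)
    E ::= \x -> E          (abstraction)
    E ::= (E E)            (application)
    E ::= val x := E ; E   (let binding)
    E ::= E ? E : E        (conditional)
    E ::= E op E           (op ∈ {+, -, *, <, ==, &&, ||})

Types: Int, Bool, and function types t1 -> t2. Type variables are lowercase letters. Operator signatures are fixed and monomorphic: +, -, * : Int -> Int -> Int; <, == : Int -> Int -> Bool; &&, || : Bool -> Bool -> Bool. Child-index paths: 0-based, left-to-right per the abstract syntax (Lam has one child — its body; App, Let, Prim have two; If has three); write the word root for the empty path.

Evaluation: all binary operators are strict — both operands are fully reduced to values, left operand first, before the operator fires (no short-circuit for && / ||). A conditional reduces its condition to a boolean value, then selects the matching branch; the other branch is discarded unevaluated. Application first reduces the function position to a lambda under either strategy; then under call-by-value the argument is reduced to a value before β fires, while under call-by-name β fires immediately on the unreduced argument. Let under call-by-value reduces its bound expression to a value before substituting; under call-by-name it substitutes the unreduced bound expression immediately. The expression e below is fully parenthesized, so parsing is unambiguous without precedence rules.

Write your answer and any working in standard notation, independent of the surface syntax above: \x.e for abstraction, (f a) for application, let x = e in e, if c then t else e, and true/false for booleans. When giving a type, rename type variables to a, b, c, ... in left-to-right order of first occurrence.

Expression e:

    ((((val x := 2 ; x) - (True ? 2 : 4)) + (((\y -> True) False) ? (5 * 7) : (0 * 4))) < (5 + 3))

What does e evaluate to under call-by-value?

Working:
step 0: ((((let x = 2 in x) - (if true then 2 else 4)) + (if ((\y.true) false) then (5 * 7) else (0 * 4))) < (5 + 3))
step 1: [let@0.0.0] (((2 - (if true then 2 else 4)) + (if ((\y.true) false) then (5 * 7) else (0 * 4))) < (5 + 3))
step 2: [if@0.0.1] (((2 - 2) + (if ((\y.true) false) then (5 * 7) else (0 * 4))) < (5 + 3))
step 3: [delta@0.0] ((0 + (if ((\y.true) false) then (5 * 7) else (0 * 4))) < (5 + 3))
step 4: [beta@0.1.0] ((0 + (if true then (5 * 7) else (0 * 4))) < (5 + 3))
step 5: [if@0.1] ((0 + (5 * 7)) < (5 + 3))
step 6: [delta@0.1] ((0 + 35) < (5 + 3))
step 7: [delta@0] (35 < (5 + 3))
step 8: [delta@1] (35 < 8)
step 9: [delta@root] false

Answer: false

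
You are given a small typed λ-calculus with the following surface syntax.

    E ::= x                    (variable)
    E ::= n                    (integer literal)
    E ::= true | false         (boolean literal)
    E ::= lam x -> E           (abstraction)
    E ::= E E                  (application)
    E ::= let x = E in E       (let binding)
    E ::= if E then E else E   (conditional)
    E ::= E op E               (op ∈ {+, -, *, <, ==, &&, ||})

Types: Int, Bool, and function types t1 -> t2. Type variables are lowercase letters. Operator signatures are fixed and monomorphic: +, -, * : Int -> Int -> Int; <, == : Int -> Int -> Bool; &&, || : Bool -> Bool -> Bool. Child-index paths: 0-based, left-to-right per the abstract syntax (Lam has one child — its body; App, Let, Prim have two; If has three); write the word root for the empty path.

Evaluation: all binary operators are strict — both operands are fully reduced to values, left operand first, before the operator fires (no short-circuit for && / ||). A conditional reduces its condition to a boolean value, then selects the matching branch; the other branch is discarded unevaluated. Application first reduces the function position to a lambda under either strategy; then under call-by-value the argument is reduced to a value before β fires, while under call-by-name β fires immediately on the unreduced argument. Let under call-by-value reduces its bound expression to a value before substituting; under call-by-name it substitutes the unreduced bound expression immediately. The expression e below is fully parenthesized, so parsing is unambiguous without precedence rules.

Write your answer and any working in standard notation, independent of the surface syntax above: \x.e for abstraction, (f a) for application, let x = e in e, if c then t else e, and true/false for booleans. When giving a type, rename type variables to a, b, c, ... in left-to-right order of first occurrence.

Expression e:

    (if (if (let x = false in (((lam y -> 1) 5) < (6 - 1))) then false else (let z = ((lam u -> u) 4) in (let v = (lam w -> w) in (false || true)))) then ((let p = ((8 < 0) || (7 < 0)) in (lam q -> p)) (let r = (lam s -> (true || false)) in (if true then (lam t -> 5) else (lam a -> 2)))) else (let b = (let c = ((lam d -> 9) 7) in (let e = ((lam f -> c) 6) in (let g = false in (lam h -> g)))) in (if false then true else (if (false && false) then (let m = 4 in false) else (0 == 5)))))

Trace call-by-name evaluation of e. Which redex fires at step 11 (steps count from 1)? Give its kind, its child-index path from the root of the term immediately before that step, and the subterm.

Answer: delta at root : (0 == 5)

Working:
step 0: (if (if (let x = false in (((\y.1) 5) < (6 - 1))) then false else (let z = ((\u.u) 4) in (let v = (\w.w) in (false || true)))) then ((let p = ((8 < 0) || (7 < 0)) in (\q.p)) (let r = (\s.(true || false)) in (if true then (\t.5) else (\a.2)))) else (let b = (let c = ((\d.9) 7) in (let e = ((\f.c) 6) in (let g = false in (\h.g)))) in (if false then true else (if (false && false) then (let m = 4 in false) else (0 == 5)))))
step 1: [let@0.0] (if (if (((\y.1) 5) < (6 - 1)) then false else (let z = ((\u.u) 4) in (let v = (\w.w) in (false || true)))) then ((let p = ((8 < 0) || (7 < 0)) in (\q.p)) (let r = (\s.(true || false)) in (if true then (\t.5) else (\a.2)))) else (let b = (let c = ((\d.9) 7) in (let e = ((\f.c) 6) in (let g = false in (\h.g)))) in (if false then true else (if (false && false) then (let m = 4 in false) else (0 == 5)))))
step 2: [beta@0.0.0] (if (if (1 < (6 - 1)) then false else (let z = ((\u.u) 4) in (let v = (\w.w) in (false || true)))) then ((let p = ((8 < 0) || (7 < 0)) in (\q.p)) (let r = (\s.(true || false)) in (if true then (\t.5) else (\a.2)))) else (let b = (let c = ((\d.9) 7) in (let e = ((\f.c) 6) in (let g = false in (\h.g)))) in (if false then true else (if (false && false) then (let m = 4 in false) else (0 == 5)))))
step 3: [delta@0.0.1] (if (if (1 < 5) then false else (let z = ((\u.u) 4) in (let v = (\w.w) in (false || true)))) then ((let p = ((8 < 0) || (7 < 0)) in (\q.p)) (let r = (\s.(true || false)) in (if true then (\t.5) else (\a.2)))) else (let b = (let c = ((\d.9) 7) in (let e = ((\f.c) 6) in (let g = false in (\h.g)))) in (if false then true else (if (false && false) then (let m = 4 in false) else (0 == 5)))))
step 4: [delta@0.0] (if (if true then false else (let z = ((\u.u) 4) in (let v = (\w.w) in (false || true)))) then ((let p = ((8 < 0) || (7 < 0)) in (\q.p)) (let r = (\s.(true || false)) in (if true then (\t.5) else (\a.2)))) else (let b = (let c = ((\d.9) 7) in (let e = ((\f.c) 6) in (let g = false in (\h.g)))) in (if false then true else (if (false && false) then (let m = 4 in false) else (0 == 5)))))
step 5: [if@0] (if false then ((let p = ((8 < 0) || (7 < 0)) in (\q.p)) (let r = (\s.(true || false)) in (if true then (\t.5) else (\a.2)))) else (let b = (let c = ((\d.9) 7) in (let e = ((\f.c) 6) in (let g = false in (\h.g)))) in (if false then true else (if (false && false) then (let m = 4 in false) else (0 == 5)))))
step 6: [if@root] (let b = (let c = ((\d.9) 7) in (let e = ((\f.c) 6) in (let g = false in (\h.g)))) in (if false then true else (if (false && false) then (let m = 4 in false) else (0 == 5))))
step 7: [let@root] (if false then true else (if (false && false) then (let m = 4 in false) else (0 == 5)))
step 8: [if@root] (if (false && false) then (let m = 4 in false) else (0 == 5))
step 9: [delta@0] (if false then (let m = 4 in false) else (0 == 5))
step 10: [if@root] (0 == 5)
step 11: [delta@root] false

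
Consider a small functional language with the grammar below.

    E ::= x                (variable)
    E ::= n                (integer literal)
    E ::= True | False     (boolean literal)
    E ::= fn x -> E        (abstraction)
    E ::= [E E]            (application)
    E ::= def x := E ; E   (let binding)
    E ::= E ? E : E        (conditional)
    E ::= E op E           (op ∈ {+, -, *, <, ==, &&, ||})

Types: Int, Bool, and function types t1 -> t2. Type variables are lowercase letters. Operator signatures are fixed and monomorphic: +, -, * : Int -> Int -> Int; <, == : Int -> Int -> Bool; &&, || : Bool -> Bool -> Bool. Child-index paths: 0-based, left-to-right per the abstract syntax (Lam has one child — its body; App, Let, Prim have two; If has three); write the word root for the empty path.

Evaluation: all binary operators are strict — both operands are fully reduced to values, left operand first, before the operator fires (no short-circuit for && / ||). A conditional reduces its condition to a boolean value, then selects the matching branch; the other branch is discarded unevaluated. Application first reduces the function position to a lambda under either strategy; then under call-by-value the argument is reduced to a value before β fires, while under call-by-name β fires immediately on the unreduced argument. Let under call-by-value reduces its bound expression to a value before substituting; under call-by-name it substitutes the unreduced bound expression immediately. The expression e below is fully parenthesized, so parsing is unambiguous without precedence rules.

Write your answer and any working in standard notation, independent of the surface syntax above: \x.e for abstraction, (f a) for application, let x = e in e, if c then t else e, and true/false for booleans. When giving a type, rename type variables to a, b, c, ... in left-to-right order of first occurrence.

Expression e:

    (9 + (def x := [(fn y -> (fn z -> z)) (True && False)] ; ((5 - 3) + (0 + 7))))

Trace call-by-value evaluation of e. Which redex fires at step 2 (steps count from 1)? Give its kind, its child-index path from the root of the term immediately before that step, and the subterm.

Answer: beta at 1.0 : ((\y.(\z.z)) false)

Working:
step 0: (9 + (let x = ((\y.(\z.z)) (true && false)) in ((5 - 3) + (0 + 7))))
step 1: [delta@1.0.1] (9 + (let x = ((\y.(\z.z)) false) in ((5 - 3) + (0 + 7))))
step 2: [beta@1.0] (9 + (let x = (\z.z) in ((5 - 3) + (0 + 7))))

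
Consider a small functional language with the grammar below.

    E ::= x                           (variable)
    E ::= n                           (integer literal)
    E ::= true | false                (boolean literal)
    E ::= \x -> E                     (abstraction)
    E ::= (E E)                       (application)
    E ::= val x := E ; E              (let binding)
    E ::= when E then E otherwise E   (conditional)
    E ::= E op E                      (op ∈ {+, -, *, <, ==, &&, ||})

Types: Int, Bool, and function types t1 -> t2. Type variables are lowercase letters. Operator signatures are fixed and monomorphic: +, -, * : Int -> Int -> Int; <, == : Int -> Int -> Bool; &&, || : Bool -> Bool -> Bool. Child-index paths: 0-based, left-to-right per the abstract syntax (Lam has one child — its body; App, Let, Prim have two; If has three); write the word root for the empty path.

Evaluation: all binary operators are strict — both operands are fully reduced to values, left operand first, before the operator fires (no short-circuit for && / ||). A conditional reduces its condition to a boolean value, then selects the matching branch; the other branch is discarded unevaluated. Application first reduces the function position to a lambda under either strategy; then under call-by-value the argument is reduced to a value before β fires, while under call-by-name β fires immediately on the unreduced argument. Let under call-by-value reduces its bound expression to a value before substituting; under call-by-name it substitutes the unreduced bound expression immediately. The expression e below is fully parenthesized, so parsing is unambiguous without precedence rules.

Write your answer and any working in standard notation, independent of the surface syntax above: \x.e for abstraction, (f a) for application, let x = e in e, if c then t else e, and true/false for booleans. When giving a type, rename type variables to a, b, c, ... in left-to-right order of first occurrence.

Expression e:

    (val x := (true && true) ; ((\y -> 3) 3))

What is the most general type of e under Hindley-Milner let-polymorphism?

Answer: Int

Working:
  unify Bool ~ Bool
  unify Bool ~ Bool
let x : Bool
\y._ : a -> Int
  unify a -> Int ~ Int -> b
  unify a ~ Int
  unify Int ~ b
_ _ : Int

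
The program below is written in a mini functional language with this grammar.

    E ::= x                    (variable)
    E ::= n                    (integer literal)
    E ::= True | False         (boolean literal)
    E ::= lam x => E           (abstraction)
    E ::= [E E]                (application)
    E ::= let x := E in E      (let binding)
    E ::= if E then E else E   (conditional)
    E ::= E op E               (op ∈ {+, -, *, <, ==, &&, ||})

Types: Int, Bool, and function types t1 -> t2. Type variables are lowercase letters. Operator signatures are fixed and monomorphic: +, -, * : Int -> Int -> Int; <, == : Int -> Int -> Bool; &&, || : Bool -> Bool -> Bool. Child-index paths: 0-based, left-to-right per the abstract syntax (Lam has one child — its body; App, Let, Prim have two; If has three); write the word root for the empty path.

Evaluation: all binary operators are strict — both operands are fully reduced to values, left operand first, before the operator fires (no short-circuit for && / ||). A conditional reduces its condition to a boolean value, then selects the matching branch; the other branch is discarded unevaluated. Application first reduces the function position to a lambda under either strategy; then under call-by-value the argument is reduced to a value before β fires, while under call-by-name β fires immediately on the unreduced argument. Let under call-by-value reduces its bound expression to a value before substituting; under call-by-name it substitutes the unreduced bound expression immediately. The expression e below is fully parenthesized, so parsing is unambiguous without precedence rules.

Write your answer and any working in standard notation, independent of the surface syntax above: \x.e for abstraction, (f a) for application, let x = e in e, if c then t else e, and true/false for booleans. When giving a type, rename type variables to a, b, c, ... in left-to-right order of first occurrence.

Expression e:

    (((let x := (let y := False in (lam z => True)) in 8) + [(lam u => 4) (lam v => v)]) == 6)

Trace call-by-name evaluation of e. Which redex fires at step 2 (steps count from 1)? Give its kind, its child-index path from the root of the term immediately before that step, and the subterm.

Derivation:
step 0: (((let x = (let y = false in (\z.true)) in 8) + ((\u.4) (\v.v))) == 6)
step 1: [let@0.0] ((8 + ((\u.4) (\v.v))) == 6)
step 2: [beta@0.1] ((8 + 4) == 6)

Answer: beta at 0.1 : ((\u.4) (\v.v))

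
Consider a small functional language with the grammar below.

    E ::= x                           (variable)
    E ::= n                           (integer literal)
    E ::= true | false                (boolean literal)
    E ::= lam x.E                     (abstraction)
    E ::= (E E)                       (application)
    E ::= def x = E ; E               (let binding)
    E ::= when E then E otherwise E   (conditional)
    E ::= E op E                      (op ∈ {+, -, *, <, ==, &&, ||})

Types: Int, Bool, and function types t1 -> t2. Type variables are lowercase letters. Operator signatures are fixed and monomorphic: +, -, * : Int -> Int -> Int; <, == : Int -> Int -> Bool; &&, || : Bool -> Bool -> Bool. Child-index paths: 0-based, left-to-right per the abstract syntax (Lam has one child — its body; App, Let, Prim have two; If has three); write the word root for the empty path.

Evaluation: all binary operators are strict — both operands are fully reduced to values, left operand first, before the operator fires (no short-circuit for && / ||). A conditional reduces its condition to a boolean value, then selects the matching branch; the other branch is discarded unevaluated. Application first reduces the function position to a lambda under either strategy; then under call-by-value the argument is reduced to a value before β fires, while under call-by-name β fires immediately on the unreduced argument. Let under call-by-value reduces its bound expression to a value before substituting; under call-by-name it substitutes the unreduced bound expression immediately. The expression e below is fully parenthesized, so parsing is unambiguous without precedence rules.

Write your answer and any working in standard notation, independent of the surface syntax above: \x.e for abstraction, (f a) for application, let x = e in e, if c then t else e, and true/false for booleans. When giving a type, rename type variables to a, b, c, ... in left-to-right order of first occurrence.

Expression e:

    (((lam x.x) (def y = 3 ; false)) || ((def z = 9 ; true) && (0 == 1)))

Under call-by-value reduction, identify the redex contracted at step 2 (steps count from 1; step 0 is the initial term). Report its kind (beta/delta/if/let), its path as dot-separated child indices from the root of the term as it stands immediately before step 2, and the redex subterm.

Trace:
step 0: (((\x.x) (let y = 3 in false)) || ((let z = 9 in true) && (0 == 1)))
step 1: [let@0.1] (((\x.x) false) || ((let z = 9 in true) && (0 == 1)))
step 2: [beta@0] (false || ((let z = 9 in true) && (0 == 1)))

Answer: beta at 0 : ((\x.x) false)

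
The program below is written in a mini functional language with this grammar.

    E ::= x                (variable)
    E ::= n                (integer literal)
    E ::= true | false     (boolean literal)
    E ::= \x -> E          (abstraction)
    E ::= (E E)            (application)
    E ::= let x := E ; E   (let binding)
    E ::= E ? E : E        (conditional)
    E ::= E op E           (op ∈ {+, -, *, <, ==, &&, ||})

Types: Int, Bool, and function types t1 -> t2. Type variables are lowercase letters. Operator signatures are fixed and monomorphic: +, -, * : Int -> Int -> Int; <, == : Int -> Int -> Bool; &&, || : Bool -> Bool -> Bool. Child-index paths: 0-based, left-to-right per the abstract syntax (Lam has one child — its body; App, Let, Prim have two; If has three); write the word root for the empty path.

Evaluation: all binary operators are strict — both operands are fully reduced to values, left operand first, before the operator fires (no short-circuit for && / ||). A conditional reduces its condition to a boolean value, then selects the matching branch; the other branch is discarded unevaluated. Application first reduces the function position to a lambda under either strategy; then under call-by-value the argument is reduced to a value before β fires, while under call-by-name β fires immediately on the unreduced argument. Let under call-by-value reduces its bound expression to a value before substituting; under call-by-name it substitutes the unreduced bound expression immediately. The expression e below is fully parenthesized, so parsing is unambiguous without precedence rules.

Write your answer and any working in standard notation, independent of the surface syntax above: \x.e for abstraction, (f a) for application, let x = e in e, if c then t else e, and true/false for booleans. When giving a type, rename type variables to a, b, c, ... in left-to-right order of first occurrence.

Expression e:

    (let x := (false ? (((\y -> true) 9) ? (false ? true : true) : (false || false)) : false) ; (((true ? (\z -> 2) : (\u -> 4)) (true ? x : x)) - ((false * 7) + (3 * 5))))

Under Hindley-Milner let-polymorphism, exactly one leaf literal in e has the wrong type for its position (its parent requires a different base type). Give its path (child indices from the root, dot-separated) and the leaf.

Answer: 1.1.0.0 : false

Trace:
  unify Bool ~ Bool
\y._ : a -> Bool
  unify a -> Bool ~ Int -> b
  unify a ~ Int
  unify Bool ~ b
_ _ : Bool
  unify Bool ~ Bool
  unify Bool ~ Bool
  unify Bool ~ Bool
  unify Bool ~ Bool
  unify Bool ~ Bool
  unify Bool ~ Bool
  unify Bool ~ Bool
let x : Bool
  unify Bool ~ Bool
\z._ : c -> Int
\u._ : d -> Int
  unify c -> Int ~ d -> Int
  unify c ~ d
  unify Int ~ Int
  unify Bool ~ Bool
x : Bool
x : Bool
  unify Bool ~ Bool
  unify d -> Int ~ Bool -> e
  unify d ~ Bool
  unify Int ~ e
_ _ : Int
  unify Int ~ Int
  unify Bool ~ Int
  FAIL: mismatch Bool ~ Int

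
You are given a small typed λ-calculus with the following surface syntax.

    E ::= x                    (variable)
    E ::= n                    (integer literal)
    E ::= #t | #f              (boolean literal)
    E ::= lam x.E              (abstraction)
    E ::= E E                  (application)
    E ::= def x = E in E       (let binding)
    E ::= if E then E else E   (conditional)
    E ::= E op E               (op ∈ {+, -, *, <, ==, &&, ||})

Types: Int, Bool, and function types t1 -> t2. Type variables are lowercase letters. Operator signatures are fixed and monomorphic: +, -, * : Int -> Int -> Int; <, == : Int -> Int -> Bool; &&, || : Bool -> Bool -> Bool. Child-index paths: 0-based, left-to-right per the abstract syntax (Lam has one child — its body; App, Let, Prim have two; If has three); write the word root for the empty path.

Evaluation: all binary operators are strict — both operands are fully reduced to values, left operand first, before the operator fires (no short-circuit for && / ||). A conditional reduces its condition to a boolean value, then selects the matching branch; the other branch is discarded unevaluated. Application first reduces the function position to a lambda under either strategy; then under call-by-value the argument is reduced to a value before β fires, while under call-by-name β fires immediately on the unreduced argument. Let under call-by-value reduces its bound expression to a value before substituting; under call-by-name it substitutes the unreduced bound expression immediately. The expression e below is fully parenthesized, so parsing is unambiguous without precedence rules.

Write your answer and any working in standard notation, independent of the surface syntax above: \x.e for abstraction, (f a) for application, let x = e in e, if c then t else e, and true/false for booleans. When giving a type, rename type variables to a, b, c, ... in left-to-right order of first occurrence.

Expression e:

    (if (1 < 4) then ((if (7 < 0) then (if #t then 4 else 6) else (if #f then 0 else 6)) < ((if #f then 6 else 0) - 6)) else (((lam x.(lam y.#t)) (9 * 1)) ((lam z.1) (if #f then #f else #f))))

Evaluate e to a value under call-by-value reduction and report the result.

Trace:
step 0: (if (1 < 4) then ((if (7 < 0) then (if true then 4 else 6) else (if false then 0 else 6)) < ((if false then 6 else 0) - 6)) else (((\x.(\y.true)) (9 * 1)) ((\z.1) (if false then false else false))))
step 1: [delta@0] (if true then ((if (7 < 0) then (if true then 4 else 6) else (if false then 0 else 6)) < ((if false then 6 else 0) - 6)) else (((\x.(\y.true)) (9 * 1)) ((\z.1) (if false then false else false))))
step 2: [if@root] ((if (7 < 0) then (if true then 4 else 6) else (if false then 0 else 6)) < ((if false then 6 else 0) - 6))
step 3: [delta@0.0] ((if false then (if true then 4 else 6) else (if false then 0 else 6)) < ((if false then 6 else 0) - 6))
step 4: [if@0] ((if false then 0 else 6) < ((if false then 6 else 0) - 6))
step 5: [if@0] (6 < ((if false then 6 else 0) - 6))
step 6: [if@1.0] (6 < (0 - 6))
step 7: [delta@1] (6 < -6)
step 8: [delta@root] false

Answer: false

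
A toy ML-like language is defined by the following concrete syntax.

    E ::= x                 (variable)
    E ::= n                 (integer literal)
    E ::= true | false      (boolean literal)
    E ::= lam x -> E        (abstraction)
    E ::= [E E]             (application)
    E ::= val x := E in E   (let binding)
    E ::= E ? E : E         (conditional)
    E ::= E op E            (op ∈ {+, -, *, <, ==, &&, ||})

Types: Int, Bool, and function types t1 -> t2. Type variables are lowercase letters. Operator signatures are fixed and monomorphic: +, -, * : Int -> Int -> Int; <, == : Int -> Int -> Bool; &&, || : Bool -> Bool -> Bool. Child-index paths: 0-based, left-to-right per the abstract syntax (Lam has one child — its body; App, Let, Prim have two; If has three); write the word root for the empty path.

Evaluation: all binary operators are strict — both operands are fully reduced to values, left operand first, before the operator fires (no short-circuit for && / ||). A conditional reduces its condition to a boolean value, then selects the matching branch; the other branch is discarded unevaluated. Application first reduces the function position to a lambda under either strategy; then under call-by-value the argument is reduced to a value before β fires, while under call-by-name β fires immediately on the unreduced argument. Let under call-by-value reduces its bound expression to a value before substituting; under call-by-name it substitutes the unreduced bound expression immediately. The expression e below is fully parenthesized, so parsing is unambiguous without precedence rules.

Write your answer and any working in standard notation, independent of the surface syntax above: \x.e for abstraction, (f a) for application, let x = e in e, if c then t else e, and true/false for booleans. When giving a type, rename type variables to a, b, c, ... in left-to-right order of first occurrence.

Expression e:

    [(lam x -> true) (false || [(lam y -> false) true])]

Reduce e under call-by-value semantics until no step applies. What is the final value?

Answer: true

Trace:
step 0: ((\x.true) (false || ((\y.false) true)))
step 1: [beta@1.1] ((\x.true) (false || false))
step 2: [delta@1] ((\x.true) false)
step 3: [beta@root] true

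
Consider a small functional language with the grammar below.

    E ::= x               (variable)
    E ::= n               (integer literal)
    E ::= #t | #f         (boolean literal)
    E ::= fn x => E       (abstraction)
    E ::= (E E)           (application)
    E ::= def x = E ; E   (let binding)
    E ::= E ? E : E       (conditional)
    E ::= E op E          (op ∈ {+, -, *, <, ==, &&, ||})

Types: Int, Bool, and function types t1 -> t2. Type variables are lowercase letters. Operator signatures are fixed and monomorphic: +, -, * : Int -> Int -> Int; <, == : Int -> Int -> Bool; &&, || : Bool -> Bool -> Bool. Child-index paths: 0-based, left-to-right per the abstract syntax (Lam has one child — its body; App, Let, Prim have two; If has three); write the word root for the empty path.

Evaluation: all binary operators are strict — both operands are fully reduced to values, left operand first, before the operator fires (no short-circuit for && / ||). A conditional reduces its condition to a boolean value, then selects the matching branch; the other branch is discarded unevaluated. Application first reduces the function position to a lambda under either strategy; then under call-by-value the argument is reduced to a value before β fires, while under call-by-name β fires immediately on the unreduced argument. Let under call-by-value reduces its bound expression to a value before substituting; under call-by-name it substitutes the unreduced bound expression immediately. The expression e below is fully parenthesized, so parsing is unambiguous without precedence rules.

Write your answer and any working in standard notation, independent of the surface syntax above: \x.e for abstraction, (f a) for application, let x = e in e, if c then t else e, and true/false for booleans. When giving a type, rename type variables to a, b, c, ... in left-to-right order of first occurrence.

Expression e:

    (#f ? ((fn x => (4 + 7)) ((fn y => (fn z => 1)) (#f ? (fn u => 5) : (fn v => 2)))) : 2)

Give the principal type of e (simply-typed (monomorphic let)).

Derivation:
  unify Bool ~ Bool
  unify Int ~ Int
  unify Int ~ Int
\x._ : a -> Int
\z._ : c -> Int
\y._ : b -> c -> Int
  unify Bool ~ Bool
\u._ : d -> Int
\v._ : e -> Int
  unify d -> Int ~ e -> Int
  unify d ~ e
  unify Int ~ Int
  unify b -> c -> Int ~ (e -> Int) -> f
  unify b ~ e -> Int
  unify c -> Int ~ f
_ _ : c -> Int
  unify a -> Int ~ (c -> Int) -> g
  unify a ~ c -> Int
  unify Int ~ g
_ _ : Int
  unify Int ~ Int

Answer: Int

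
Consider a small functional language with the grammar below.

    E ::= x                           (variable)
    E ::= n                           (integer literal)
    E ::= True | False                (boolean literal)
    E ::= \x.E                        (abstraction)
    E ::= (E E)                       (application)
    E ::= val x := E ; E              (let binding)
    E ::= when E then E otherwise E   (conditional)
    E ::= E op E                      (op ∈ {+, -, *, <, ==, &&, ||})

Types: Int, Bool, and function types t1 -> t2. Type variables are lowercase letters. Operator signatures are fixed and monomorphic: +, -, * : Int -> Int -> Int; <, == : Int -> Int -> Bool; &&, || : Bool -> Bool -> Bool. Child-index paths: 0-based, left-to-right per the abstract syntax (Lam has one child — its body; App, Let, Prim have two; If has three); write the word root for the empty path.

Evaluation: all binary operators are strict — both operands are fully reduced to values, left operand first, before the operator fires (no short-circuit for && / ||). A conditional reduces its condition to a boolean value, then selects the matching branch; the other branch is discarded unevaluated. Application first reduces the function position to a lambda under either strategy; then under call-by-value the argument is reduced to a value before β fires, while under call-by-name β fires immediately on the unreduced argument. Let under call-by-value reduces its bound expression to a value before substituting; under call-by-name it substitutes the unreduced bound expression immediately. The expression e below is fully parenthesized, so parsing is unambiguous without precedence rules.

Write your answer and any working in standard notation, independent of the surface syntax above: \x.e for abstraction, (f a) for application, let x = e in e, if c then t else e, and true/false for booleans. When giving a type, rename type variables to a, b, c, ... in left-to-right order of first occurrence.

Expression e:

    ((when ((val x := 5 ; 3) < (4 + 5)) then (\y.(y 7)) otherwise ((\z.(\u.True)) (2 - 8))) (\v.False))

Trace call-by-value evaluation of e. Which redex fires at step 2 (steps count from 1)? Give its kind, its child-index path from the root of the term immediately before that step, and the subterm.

Answer: delta at 0.0.1 : (4 + 5)

Working:
step 0: ((if ((let x = 5 in 3) < (4 + 5)) then (\y.(y 7)) else ((\z.(\u.true)) (2 - 8))) (\v.false))
step 1: [let@0.0.0] ((if (3 < (4 + 5)) then (\y.(y 7)) else ((\z.(\u.true)) (2 - 8))) (\v.false))
step 2: [delta@0.0.1] ((if (3 < 9) then (\y.(y 7)) else ((\z.(\u.true)) (2 - 8))) (\v.false))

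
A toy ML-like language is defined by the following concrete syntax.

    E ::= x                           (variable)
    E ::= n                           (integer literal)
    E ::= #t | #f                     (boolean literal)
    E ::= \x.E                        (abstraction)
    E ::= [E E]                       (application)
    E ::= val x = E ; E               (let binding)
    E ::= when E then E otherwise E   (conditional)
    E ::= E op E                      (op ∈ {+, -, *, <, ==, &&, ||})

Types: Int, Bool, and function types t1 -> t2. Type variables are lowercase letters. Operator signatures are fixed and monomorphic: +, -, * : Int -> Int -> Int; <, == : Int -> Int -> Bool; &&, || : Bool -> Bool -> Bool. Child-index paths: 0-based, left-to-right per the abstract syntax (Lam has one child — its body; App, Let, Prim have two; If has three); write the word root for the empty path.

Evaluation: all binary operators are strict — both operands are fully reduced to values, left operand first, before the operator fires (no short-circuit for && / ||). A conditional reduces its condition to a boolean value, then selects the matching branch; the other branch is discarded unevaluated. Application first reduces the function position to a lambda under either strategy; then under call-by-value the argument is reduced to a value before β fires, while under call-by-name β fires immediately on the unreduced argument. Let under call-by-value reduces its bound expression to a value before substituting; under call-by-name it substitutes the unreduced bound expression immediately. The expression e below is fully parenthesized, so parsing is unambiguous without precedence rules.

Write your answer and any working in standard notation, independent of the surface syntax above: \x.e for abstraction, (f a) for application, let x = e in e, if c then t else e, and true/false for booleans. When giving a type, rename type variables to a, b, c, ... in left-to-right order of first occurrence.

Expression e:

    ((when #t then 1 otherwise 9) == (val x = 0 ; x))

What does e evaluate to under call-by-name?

Working:
step 0: ((if true then 1 else 9) == (let x = 0 in x))
step 1: [if@0] (1 == (let x = 0 in x))
step 2: [let@1] (1 == 0)
step 3: [delta@root] false

Answer: false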